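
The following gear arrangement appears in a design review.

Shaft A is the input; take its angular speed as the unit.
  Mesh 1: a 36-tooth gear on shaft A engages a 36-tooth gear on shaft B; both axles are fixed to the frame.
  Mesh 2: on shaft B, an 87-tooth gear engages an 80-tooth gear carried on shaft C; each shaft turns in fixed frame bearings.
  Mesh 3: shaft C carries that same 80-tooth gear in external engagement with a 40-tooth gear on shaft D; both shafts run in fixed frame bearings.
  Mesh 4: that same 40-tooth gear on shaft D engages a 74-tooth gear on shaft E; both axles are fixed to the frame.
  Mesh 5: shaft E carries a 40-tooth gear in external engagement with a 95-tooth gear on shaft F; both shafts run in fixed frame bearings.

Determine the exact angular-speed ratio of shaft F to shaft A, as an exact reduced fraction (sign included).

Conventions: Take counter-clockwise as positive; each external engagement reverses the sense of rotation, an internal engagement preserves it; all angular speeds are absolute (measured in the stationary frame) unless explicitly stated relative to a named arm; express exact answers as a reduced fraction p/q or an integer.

-348/703

class = fixed-axis compound train [5 meshes; 5 ratios multiply, 5 sense flips]
mesh 1 [36T→36T]: running ratio 1, sense −
mesh 2 [87T→80T]: running ratio 87/80, sense +
mesh 3 [80T→40T]: running ratio 87/40, sense −
mesh 4 [40T→74T]: running ratio 87/74, sense +
mesh 5 [40T→95T]: running ratio 348/703, sense −
ω_out/ω_in = -348/703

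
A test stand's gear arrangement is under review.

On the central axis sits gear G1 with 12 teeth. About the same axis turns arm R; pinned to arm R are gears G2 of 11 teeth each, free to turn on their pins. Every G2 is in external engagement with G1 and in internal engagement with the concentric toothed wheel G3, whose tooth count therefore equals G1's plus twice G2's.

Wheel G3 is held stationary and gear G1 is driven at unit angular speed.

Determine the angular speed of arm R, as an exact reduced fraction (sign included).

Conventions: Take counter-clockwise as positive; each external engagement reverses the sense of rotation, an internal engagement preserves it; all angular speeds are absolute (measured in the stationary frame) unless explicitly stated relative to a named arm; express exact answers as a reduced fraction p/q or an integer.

6/23

topology: planetary set — G1 12T / G2 11T / G3 34T, arm = carrier (Willis)
ring teeth: 12 + 2·11 = 34
12(ω_sun−ω_arm) = −34(ω_ring−ω_arm),  ω_ring = 0, ω_sun = 1
12(1−ω_arm) = −34(0−ω_arm)  ⇒  46·ω_arm = 12  ⇒  ω_arm = 6/23
exact speed ratio = 6/23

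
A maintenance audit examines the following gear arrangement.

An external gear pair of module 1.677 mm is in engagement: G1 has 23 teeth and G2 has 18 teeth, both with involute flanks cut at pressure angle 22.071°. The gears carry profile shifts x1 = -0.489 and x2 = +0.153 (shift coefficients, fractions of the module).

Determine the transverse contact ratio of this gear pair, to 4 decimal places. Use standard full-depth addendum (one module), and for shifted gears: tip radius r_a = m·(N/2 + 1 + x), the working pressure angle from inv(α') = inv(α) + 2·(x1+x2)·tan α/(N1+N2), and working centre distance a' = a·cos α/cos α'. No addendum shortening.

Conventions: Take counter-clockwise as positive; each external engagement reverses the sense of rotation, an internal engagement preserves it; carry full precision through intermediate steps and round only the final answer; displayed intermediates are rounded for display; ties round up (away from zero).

class = single-mesh tooth geometry [involute pair 23T × 18T, m = 1.677]
base radii: r_b1 = 17.872238, r_b2 = 13.986969
tip radii: r_a1 = 20.142447, r_a2 = 17.026581
inv(α') = inv(22.071°) + 2·(-0.489+0.153)·tan α/(23+18) = 0.01361107  ⇒  α' = 19.42277°
a' = a·cos α / cos α' = 34.3785·cos 22.071°/cos 19.42277° = 33.781705
action lengths: √(r_a1²−r_b1²) = 9.289848, √(r_a2²−r_b2²) = 9.709231
base pitch p_b = π·m·cos α = 4.882373
CR = (9.289848 + 9.709231 − 33.781705·sin 19.42277°)/4.882373 = 1.590506
contact ratio ≈ 1.5905

1.5905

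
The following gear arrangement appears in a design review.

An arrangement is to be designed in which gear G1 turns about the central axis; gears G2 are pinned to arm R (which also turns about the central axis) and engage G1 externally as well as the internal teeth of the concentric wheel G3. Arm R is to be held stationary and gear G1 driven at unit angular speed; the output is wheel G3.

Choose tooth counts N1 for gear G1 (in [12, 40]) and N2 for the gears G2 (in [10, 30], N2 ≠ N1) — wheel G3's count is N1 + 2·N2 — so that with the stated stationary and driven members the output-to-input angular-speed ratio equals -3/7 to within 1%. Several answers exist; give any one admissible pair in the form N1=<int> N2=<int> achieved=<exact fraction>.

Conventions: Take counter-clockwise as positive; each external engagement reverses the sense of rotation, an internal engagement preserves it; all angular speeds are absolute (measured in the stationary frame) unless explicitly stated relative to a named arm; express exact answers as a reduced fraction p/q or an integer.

topology: planetary set — design target -3/7, arm = carrier (Willis)
Willis with ω_arm = 0: ω_ring/ω_sun = −N1/N3; set equal to -3/7  ⇒  N3/N1 = −1/(-3/7) = 7/3
N3 = N1 + 2·N2  ⇒  N2/N1 = (N3/N1 − 1)/2 = (7/3 − 1)/2 = 2/3
smallest multiple with N1 ≥ 12 and N2 ≥ 10: k = 5  ⇒  N1 = 5·3 = 15, N2 = 5·2 = 10 (N1 ≤ 40, N2 ≤ 30, N2 ≠ N1 ✓), N3 = 15 + 2·10 = 35
check: −N1/N3 with N1 = 15, N3 = 35 gives -3/7; |achieved − target| = 0 ≤ 3/700 ✓

N1=15 N2=10 achieved=-3/7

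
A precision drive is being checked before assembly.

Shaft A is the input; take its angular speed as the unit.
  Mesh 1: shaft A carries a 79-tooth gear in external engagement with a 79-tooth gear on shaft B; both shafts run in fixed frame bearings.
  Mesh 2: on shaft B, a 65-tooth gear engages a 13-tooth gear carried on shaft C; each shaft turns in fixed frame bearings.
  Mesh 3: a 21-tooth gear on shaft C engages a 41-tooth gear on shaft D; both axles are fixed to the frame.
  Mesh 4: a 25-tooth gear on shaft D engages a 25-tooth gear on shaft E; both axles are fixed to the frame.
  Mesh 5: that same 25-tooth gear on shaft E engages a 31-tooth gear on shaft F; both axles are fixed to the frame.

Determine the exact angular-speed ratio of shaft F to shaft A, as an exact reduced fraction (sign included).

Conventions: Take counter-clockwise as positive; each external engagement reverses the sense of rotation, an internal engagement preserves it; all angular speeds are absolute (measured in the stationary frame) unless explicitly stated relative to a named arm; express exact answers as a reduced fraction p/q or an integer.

class = fixed-axis compound train [5 meshes; 5 ratios multiply, 5 sense flips]
mesh 1 [79T→79T]: running ratio 1, sense −
mesh 2 [65T→13T]: running ratio 5, sense +
mesh 3 [21T→41T]: running ratio 105/41, sense −
mesh 4 [25T→25T]: running ratio 105/41, sense +
mesh 5 [25T→31T]: running ratio 2625/1271, sense −
ω_out/ω_in = -2625/1271

-2625/1271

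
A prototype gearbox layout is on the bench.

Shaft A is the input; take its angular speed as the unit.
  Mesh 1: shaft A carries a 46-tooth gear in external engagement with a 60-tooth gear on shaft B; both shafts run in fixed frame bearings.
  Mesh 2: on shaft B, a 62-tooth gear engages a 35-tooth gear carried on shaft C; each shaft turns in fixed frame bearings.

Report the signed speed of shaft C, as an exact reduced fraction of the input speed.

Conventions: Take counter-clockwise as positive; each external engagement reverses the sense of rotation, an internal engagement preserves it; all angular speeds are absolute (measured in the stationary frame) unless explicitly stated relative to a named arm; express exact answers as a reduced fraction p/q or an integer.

2-mesh fixed-axis compound train (all bearings frame-fixed)
mesh 1 [46T→60T]: |ω|/ω_in = 1×46/60 = 23/30, sense flips to −
mesh 2 [62T→35T]: |ω|/ω_in = (23/30)×62/35 = 713/525, sense flips to +
signed output speed (× input speed) = 713/525

713/525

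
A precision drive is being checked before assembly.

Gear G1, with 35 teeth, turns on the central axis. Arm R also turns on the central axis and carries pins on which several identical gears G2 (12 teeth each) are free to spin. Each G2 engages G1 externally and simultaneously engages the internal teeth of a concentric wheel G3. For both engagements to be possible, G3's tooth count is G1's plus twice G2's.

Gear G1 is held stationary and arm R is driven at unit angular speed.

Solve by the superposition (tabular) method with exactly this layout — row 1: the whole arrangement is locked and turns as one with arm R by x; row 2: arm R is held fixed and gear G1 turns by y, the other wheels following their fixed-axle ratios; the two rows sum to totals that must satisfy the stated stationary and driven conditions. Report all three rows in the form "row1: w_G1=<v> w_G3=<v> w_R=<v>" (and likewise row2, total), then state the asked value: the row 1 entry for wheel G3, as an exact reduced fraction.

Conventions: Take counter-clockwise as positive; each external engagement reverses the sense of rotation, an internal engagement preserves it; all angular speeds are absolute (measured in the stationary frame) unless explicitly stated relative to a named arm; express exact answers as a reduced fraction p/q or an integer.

row1: w_G1=1 w_G3=1 w_R=1
row2: w_G1=-1 w_G3=35/59 w_R=0
total: w_G1=0 w_G3=94/59 w_R=1
asked value: 1

recognized (axles ride arm R): planetary set, 35/12/59 teeth
row 1: whole set turns with the arm by x
row 2: sun turns y, ring = −(35/59)·y, arm 0
boundary: total ω_sun = x + y = 0 and total ω_arm = x = 1  ⇒  y = -1, x = 1
row 2 ring = −(35/59)·(-1) = 35/59
totals (row 1 + row 2): sun 1 + (-1) = 0, ring 1 + 35/59 = 94/59, arm 1 + 0 = 1
asked cell (row1, ring) = 1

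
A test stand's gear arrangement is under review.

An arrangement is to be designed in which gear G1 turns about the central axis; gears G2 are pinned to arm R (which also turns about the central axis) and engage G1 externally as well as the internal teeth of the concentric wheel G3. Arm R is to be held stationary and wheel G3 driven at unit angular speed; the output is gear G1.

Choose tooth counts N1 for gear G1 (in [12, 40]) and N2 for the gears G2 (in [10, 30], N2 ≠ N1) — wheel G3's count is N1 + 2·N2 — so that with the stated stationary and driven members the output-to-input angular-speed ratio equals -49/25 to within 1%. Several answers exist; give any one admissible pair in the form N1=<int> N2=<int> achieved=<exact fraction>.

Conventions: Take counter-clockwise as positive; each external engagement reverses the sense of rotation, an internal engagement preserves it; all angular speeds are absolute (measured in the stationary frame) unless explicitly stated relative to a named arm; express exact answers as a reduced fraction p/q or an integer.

design class (target -49/25): planetary set
Willis with ω_arm = 0: ω_sun/ω_ring = −N3/N1; set equal to -49/25  ⇒  N3/N1 = −(-49/25) = 49/25
N3 = N1 + 2·N2  ⇒  N2/N1 = (N3/N1 − 1)/2 = (49/25 − 1)/2 = 12/25
smallest multiple with N1 ≥ 12 and N2 ≥ 10: k = 1  ⇒  N1 = 1·25 = 25, N2 = 1·12 = 12 (N1 ≤ 40, N2 ≤ 30, N2 ≠ N1 ✓), N3 = 25 + 2·12 = 49
check: −N3/N1 with N1 = 25, N3 = 49 gives -49/25; |achieved − target| = 0 ≤ 49/2500 ✓

N1=25 N2=12 achieved=-49/25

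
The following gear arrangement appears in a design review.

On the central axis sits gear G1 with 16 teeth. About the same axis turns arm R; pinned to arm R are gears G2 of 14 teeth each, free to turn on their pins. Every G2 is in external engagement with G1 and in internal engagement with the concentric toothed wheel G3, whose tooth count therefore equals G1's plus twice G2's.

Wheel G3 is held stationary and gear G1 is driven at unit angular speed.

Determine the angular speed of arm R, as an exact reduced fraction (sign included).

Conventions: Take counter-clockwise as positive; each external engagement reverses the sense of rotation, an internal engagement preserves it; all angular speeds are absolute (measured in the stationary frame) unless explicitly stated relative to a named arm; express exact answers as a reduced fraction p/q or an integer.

4/15

topology: planetary set — G1 16T / G2 14T / G3 44T, arm = carrier (Willis)
ring teeth: 16 + 2·14 = 44
16(ω_sun−ω_arm) = −44(ω_ring−ω_arm),  ω_ring = 0, ω_sun = 1
16(1−ω_arm) = −44(0−ω_arm)  ⇒  60·ω_arm = 16  ⇒  ω_arm = 4/15
exact speed ratio = 4/15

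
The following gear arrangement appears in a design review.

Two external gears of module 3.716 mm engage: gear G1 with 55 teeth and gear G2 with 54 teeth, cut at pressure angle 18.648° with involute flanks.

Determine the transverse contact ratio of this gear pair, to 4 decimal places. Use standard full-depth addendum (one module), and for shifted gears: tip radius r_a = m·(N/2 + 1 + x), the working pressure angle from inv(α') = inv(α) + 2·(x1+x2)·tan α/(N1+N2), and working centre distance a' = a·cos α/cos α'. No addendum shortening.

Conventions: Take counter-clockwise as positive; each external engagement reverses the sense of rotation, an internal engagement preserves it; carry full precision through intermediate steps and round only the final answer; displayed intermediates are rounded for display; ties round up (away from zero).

1.8481

class = single-mesh tooth geometry [involute pair 55T × 54T, m = 3.716]
base radii: r_b1 = 96.825114, r_b2 = 95.064657
tip radii: r_a1 = 105.906000, r_a2 = 104.048000
no profile shift: α' = α, a' = a
action lengths: √(r_a1²−r_b1²) = 42.906622, √(r_a2²−r_b2²) = 42.292994
base pitch p_b = π·m·cos α = 11.061275
CR = (42.906622 + 42.292994 − 202.522000·sin 18.64800°)/11.061275 = 1.848120
contact ratio ≈ 1.8481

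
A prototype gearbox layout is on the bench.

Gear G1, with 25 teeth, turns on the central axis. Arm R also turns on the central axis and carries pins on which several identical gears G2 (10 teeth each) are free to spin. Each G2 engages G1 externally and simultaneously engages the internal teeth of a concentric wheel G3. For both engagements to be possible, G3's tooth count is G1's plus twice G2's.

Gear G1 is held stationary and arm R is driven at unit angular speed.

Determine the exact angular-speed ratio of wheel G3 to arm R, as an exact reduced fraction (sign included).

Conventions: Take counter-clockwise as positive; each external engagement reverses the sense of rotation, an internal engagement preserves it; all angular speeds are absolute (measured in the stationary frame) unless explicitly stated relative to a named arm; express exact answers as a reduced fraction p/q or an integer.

14/9

class = planetary set [G3 = 25+2·10 = 45; Willis about the carrier]
ring teeth: 25 + 2·10 = 45
25(ω_sun−ω_arm) = −45(ω_ring−ω_arm),  ω_sun = 0, ω_arm = 1
ω_ring = 1 − (25/45)(0−1) = 14/9
ω_out/ω_in = 14/9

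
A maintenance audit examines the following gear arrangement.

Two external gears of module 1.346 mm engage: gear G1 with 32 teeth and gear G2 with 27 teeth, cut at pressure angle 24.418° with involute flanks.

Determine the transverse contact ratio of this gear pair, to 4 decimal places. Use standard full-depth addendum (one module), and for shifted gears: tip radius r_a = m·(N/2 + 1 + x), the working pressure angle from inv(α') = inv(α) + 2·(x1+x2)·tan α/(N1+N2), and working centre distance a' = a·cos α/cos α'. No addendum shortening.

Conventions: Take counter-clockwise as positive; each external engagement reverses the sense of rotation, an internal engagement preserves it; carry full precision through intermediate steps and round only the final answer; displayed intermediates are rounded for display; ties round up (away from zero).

class = single-mesh tooth geometry [involute pair 32T × 27T, m = 1.346]
base radii: r_b1 = 19.609687, r_b2 = 16.545674
tip radii: r_a1 = 22.882000, r_a2 = 19.517000
no profile shift: α' = α, a' = a
action lengths: √(r_a1²−r_b1²) = 11.791780, √(r_a2²−r_b2²) = 10.351520
base pitch p_b = π·m·cos α = 3.850353
CR = (11.791780 + 10.351520 − 39.707000·sin 24.41800°)/3.850353 = 1.487864
contact ratio ≈ 1.4879

1.4879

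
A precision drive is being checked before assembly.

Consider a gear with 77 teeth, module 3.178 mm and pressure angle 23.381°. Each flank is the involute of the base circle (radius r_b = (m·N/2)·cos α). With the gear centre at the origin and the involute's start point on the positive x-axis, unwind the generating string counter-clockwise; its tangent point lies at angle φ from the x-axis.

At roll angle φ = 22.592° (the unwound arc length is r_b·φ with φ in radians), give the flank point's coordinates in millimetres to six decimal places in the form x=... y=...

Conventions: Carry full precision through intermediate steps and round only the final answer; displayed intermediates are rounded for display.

topology: single-mesh involute geometry — m = 3.178, N = 77
pitch radius r_p = m·N/2 = 3.178·77/2 = 122.353000
base radius r_b = r_p·cos α = 122.353000·cos 23.381° = 112.306139
roll angle φ = 22.592° = 0.39430478 rad
x = r_b·(cos φ + φ·sin φ) = 120.700183
y = r_b·(sin φ − φ·cos φ) = 2.259493

x=120.700183 y=2.259493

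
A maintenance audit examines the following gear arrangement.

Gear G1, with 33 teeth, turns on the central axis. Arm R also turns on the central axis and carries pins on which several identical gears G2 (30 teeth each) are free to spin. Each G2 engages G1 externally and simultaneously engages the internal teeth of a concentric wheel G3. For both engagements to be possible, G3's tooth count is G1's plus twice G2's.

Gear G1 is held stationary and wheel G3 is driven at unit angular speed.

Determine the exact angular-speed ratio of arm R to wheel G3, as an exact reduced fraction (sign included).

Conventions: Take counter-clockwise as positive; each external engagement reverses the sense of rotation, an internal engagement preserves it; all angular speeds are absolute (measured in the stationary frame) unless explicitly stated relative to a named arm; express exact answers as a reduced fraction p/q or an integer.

topology: planetary set — G1 33T / G2 30T / G3 93T, arm = carrier (Willis)
ring teeth: 33 + 2·30 = 93
33(ω_sun−ω_arm) = −93(ω_ring−ω_arm),  ω_sun = 0, ω_ring = 1
33(0−ω_arm) = −93(1−ω_arm)  ⇒  126·ω_arm = 93  ⇒  ω_arm = 31/42
ω_out/ω_in = 31/42

31/42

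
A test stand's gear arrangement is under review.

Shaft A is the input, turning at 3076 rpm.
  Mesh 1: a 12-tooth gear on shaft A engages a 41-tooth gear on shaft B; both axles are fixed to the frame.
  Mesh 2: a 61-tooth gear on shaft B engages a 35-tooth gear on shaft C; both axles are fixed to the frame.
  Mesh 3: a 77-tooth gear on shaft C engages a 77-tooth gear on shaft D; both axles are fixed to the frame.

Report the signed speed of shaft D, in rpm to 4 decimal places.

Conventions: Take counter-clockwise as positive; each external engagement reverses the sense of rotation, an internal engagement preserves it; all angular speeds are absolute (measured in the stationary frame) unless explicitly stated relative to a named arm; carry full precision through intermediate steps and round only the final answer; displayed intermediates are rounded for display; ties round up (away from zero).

-1569.0815 rpm

topology: fixed-axis compound train — 3 meshes, A→D
mesh 1 [12T→41T]: ω = 3076.0000×12/41 = 900.2927 rpm, sense flips to −
mesh 2 [61T→35T]: ω = 900.2927×61/35 = 1569.0815 rpm, sense flips to +
mesh 3 [77T→77T]: ω = 1569.0815×77/77 = 1569.0815 rpm, sense flips to −
signed output speed = -1569.0815 rpm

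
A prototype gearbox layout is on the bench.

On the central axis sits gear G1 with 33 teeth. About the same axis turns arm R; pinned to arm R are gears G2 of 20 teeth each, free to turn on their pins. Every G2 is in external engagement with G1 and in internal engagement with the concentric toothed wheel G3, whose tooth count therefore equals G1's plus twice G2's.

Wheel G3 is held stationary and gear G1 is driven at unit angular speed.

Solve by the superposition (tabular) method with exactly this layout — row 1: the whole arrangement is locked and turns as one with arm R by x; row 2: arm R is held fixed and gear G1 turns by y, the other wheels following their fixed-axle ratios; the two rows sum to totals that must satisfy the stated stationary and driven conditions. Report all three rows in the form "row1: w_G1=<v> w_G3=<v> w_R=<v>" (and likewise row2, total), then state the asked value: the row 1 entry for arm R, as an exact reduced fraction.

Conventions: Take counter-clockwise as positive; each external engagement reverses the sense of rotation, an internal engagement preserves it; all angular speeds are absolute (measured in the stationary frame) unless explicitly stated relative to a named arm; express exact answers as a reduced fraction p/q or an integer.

row1: w_G1=33/106 w_G3=33/106 w_R=33/106
row2: w_G1=73/106 w_G3=-33/106 w_R=0
total: w_G1=1 w_G3=0 w_R=33/106
asked value: 33/106

planetary set (33T centre, 20T on arm, 73T internal) — Willis relation
superposition row 1 [locked train]: every member turns x
row 2 — arm fixed, fixed-axis ratios: sun y, ring −(33/73)·y, arm 0
boundary: total ω_ring = x − (33/73)·y = 0 and total ω_sun = x + y = 1  ⇒  y = 73/106, x = 33/106
row 2 ring = −(33/73)·73/106 = -33/106
totals (row 1 + row 2): sun 33/106 + 73/106 = 1, ring 33/106 + (-33/106) = 0, arm 33/106 + 0 = 33/106
asked cell (row1, arm) = 33/106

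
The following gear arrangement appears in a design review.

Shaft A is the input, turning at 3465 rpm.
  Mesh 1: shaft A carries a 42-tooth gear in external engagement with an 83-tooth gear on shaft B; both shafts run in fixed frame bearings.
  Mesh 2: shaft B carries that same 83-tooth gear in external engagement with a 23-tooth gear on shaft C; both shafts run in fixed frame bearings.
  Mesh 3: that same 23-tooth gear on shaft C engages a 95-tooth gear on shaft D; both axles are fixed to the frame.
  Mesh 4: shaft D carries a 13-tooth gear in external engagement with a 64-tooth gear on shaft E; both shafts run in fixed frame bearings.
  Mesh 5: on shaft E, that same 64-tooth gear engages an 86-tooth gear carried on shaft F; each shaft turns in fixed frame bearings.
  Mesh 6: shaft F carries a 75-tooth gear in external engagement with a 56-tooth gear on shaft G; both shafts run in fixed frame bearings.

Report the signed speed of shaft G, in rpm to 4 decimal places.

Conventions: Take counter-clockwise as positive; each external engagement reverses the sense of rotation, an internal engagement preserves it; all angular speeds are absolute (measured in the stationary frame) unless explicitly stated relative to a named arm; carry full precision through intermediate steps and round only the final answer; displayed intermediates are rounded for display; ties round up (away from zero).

recognized (7 fixed axles, 6 meshes): fixed-axis compound train
mesh 1 [42T→83T]: ω = 3465.0000×42/83 = 1753.3735 rpm, sense flips to −
mesh 2 [83T→23T]: ω = 1753.3735×83/23 = 6327.3913 rpm, sense flips to +
mesh 3 [23T→95T]: ω = 6327.3913×23/95 = 1531.8947 rpm, sense flips to −
mesh 4 [13T→64T]: ω = 1531.8947×13/64 = 311.1661 rpm, sense flips to +
mesh 5 [64T→86T]: ω = 311.1661×64/86 = 231.5655 rpm, sense flips to −
mesh 6 [75T→56T]: ω = 231.5655×75/56 = 310.1323 rpm, sense flips to +
signed output speed = +310.1323 rpm

+310.1323 rpm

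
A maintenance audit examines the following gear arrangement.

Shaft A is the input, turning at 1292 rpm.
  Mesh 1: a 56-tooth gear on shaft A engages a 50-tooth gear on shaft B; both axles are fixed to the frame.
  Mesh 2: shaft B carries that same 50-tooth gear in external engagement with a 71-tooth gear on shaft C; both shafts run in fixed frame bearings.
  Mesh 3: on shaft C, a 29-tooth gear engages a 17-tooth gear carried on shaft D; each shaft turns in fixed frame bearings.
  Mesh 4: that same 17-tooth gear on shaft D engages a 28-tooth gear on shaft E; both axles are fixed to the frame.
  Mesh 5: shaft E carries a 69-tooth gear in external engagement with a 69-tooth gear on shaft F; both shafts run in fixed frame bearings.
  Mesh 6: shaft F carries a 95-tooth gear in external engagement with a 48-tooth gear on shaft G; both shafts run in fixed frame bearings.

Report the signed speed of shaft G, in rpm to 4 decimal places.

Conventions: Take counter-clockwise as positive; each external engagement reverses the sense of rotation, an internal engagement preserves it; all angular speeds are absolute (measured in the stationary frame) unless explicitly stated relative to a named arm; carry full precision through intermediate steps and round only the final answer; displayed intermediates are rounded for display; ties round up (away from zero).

class = fixed-axis compound train [6 meshes; 6 ratios multiply, 6 sense flips]
mesh 1 [56T→50T]: ω = 1292.0000×56/50 = 1447.0400 rpm, sense flips to −
mesh 2 [50T→71T]: ω = 1447.0400×50/71 = 1019.0423 rpm, sense flips to +
mesh 3 [29T→17T]: ω = 1019.0423×29/17 = 1738.3662 rpm, sense flips to −
mesh 4 [17T→28T]: ω = 1738.3662×17/28 = 1055.4366 rpm, sense flips to +
mesh 5 [69T→69T]: ω = 1055.4366×69/69 = 1055.4366 rpm, sense flips to −
mesh 6 [95T→48T]: ω = 1055.4366×95/48 = 2088.8850 rpm, sense flips to +
signed output speed = +2088.8850 rpm

+2088.8850 rpm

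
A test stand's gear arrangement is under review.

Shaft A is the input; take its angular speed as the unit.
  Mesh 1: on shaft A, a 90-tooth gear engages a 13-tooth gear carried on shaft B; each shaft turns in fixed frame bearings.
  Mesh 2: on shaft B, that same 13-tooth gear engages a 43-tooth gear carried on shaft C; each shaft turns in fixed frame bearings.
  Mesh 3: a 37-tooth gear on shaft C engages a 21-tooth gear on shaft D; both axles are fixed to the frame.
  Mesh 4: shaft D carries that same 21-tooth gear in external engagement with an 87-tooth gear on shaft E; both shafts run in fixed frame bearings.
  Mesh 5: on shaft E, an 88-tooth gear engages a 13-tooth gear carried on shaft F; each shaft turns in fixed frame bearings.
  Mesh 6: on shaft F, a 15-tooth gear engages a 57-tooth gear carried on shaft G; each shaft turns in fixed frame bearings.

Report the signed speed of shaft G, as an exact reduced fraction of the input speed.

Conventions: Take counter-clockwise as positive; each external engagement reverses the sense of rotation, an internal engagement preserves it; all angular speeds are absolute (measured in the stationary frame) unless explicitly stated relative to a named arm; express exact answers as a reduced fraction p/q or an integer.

488400/308009

6-mesh fixed-axis compound train (all bearings frame-fixed)
mesh 1 [90T→13T]: |ω|/ω_in = 1×90/13 = 90/13, sense flips to −
mesh 2 [13T→43T]: |ω|/ω_in = (90/13)×13/43 = 90/43, sense flips to +
mesh 3 [37T→21T]: |ω|/ω_in = (90/43)×37/21 = 1110/301, sense flips to −
mesh 4 [21T→87T]: |ω|/ω_in = (1110/301)×21/87 = 1110/1247, sense flips to +
mesh 5 [88T→13T]: |ω|/ω_in = (1110/1247)×88/13 = 97680/16211, sense flips to −
mesh 6 [15T→57T]: |ω|/ω_in = (97680/16211)×15/57 = 488400/308009, sense flips to +
signed output speed (× input speed) = 488400/308009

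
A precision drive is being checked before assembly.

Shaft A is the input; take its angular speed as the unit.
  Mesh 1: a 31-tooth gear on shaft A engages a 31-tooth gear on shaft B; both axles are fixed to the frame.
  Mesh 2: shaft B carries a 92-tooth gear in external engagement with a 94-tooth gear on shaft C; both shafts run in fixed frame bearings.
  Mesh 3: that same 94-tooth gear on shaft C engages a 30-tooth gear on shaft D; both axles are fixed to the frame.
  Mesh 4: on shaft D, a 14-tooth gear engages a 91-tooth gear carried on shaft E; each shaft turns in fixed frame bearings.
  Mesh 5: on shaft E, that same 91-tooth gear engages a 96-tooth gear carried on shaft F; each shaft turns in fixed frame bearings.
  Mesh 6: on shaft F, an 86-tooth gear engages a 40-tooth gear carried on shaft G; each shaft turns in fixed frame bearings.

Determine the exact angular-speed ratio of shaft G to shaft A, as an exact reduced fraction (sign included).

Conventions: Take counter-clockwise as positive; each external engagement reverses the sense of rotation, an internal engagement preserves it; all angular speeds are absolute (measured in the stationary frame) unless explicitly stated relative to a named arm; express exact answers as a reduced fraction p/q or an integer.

class = fixed-axis compound train [6 meshes; 6 ratios multiply, 6 sense flips]
mesh 1 [31T→31T]: running ratio 1, sense −
mesh 2 [92T→94T]: running ratio 46/47, sense +
mesh 3 [94T→30T]: running ratio 46/15, sense −
mesh 4 [14T→91T]: running ratio 92/195, sense +
mesh 5 [91T→96T]: running ratio 161/360, sense −
mesh 6 [86T→40T]: running ratio 6923/7200, sense +
ω_out/ω_in = 6923/7200

6923/7200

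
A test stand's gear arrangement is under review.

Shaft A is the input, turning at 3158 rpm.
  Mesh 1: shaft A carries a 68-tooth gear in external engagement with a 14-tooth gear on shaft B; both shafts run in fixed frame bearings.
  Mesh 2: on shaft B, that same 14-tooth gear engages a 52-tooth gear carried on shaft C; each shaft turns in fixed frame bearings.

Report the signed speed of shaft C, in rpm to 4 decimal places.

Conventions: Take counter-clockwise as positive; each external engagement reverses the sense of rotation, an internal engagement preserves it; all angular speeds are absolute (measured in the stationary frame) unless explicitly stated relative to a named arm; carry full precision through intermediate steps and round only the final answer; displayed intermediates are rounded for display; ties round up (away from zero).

+4129.6923 rpm

recognized (3 fixed axles, 2 meshes): fixed-axis compound train
mesh 1 [68T→14T]: ω = 3158.0000×68/14 = 15338.8571 rpm, sense flips to −
mesh 2 [14T→52T]: ω = 15338.8571×14/52 = 4129.6923 rpm, sense flips to +
signed output speed = +4129.6923 rpm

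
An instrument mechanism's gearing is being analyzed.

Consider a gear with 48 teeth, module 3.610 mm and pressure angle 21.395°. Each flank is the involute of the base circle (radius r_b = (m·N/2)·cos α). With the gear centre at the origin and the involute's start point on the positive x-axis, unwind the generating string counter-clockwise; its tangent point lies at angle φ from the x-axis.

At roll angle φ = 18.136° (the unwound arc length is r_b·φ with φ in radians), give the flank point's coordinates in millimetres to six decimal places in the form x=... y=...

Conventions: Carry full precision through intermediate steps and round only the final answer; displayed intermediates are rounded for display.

x=84.610030 y=0.844281

topology: single-mesh involute geometry — m = 3.610, N = 48
pitch radius r_p = m·N/2 = 3.610·48/2 = 86.640000
base radius r_b = r_p·cos α = 86.640000·cos 21.395° = 80.669434
roll angle φ = 18.136° = 0.31653291 rad
x = r_b·(cos φ + φ·sin φ) = 84.610030
y = r_b·(sin φ − φ·cos φ) = 0.844281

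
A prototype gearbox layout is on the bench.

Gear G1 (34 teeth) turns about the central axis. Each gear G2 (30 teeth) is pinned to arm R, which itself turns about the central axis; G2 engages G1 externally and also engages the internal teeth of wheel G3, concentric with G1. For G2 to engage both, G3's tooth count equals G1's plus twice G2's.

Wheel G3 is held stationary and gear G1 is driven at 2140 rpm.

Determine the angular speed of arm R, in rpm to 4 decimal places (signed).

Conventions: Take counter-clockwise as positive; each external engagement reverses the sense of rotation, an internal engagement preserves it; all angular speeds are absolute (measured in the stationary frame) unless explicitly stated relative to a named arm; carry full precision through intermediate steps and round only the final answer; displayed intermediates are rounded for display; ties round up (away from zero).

topology: planetary set — G1 34T / G2 30T / G3 94T, arm = carrier (Willis)
normalise by the input: solve with ω_sun = 1, then scale by 2140 rpm
ring teeth: 34 + 2·30 = 94
34(ω_sun−ω_arm) = −94(ω_ring−ω_arm),  ω_ring = 0, ω_sun = 1
34(1−ω_arm) = −94(0−ω_arm)  ⇒  128·ω_arm = 34  ⇒  ω_arm = 17/64
scale: ω_arm = 17/64 × 2140 rpm = +568.4375 rpm

+568.4375 rpm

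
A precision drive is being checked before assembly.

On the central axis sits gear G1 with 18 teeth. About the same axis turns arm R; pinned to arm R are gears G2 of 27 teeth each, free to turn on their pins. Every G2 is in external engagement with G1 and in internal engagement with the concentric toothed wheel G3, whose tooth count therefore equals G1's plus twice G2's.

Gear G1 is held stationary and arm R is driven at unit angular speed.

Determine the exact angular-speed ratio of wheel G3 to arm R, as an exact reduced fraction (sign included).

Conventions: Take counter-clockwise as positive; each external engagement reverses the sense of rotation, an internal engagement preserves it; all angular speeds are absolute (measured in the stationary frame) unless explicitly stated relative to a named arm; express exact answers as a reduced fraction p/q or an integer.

5/4

recognized (axles ride arm R): planetary set, 18/27/72 teeth
ring teeth: 18 + 2·27 = 72
18(ω_sun−ω_arm) = −72(ω_ring−ω_arm),  ω_sun = 0, ω_arm = 1
ω_ring = 1 − (18/72)(0−1) = 5/4
ω_out/ω_in = 5/4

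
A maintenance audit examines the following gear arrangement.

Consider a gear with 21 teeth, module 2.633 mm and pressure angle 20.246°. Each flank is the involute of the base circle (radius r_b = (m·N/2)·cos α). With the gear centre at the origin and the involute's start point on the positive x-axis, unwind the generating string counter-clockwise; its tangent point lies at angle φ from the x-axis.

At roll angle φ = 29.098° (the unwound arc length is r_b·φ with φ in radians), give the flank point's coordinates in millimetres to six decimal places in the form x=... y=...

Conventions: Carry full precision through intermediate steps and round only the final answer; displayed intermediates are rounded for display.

topology: single-mesh involute geometry — m = 2.633, N = 21
pitch radius r_p = m·N/2 = 2.633·21/2 = 27.646500
base radius r_b = r_p·cos α = 27.646500·cos 20.246° = 25.938375
roll angle φ = 29.098° = 0.50785591 rad
x = r_b·(cos φ + φ·sin φ) = 29.070745
y = r_b·(sin φ − φ·cos φ) = 1.103571

x=29.070745 y=1.103571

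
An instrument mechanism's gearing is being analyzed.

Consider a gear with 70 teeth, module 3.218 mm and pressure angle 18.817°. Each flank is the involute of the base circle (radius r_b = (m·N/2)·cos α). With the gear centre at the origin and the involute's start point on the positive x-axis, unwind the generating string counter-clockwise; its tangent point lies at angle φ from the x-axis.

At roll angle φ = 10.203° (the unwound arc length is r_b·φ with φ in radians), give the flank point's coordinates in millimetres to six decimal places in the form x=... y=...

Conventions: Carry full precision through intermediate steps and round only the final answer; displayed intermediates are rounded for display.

recognized (one wheel, involute flank): single-mesh tooth geometry, m = 3.218, N = 70
pitch radius r_p = m·N/2 = 3.218·70/2 = 112.630000
base radius r_b = r_p·cos α = 112.630000·cos 18.817° = 106.610332
roll angle φ = 10.203° = 0.17807594 rad
x = r_b·(cos φ + φ·sin φ) = 108.287317
y = r_b·(sin φ − φ·cos φ) = 0.200040

x=108.287317 y=0.200040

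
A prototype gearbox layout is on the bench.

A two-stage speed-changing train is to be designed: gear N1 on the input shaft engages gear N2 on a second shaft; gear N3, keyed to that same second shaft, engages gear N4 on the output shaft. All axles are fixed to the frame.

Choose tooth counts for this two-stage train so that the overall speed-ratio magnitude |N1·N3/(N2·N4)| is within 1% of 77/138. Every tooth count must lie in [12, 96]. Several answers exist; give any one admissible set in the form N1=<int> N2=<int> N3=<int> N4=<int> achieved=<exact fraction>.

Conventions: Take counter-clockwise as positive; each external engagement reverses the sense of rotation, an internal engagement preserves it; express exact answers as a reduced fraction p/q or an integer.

N1=14 N2=12 N3=22 N4=46 achieved=77/138

class = fixed-axis compound train [2-stage, 77/138 wanted]
target = 77/138 in lowest terms: an exact hit needs N1·N3 = k·77 and N2·N4 = k·138 for one integer k, every count in [12, 96]; additionally prefer no 1:1 stage (N1 ≠ N2, N3 ≠ N4)
k = 1…3: no 1:1-free in-range split of k·77 and k·138 into factor pairs; take k = 4
k = 4: N1·N3 = 308 = 14·22, N2·N4 = 552 = 12·46
achieved = 14·22/(12·46) = 77/138; |achieved − target| = 0 ≤ 77/13800 ✓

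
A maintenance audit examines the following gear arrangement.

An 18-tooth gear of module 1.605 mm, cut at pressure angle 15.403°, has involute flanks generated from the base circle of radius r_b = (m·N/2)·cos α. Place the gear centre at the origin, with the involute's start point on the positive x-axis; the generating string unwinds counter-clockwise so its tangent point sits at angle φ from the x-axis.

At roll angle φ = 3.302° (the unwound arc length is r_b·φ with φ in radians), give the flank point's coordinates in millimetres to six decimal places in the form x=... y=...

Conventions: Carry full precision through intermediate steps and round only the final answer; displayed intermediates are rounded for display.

x=13.949265 y=0.000888

recognized (one wheel, involute flank): single-mesh tooth geometry, m = 1.605, N = 18
pitch radius r_p = m·N/2 = 1.605·18/2 = 14.445000
base radius r_b = r_p·cos α = 14.445000·cos 15.403° = 13.926157
roll angle φ = 3.302° = 0.05763077 rad
x = r_b·(cos φ + φ·sin φ) = 13.949265
y = r_b·(sin φ − φ·cos φ) = 0.000888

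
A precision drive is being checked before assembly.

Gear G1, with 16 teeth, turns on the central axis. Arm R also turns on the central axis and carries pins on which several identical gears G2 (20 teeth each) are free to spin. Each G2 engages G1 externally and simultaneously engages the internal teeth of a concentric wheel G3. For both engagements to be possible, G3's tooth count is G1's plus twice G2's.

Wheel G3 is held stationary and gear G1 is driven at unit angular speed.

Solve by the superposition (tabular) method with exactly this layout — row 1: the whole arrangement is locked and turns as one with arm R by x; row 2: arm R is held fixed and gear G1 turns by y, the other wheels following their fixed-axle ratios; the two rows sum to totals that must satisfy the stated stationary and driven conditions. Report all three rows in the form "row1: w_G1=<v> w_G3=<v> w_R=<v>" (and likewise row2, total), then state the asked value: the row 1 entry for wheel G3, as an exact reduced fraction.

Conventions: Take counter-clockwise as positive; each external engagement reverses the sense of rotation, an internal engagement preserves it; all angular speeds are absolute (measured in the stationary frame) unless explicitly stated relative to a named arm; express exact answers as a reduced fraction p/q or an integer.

planetary set (16T centre, 20T on arm, 56T internal) — Willis relation
row 1 — lock + rotate with arm: ω_sun = ω_ring = ω_arm = x
row 2 (arm held, sun turns y): ω_ring = −(16/56)·y, ω_arm = 0
boundary: total ω_ring = x − (16/56)·y = 0 and total ω_sun = x + y = 1  ⇒  y = 7/9, x = 2/9
row 2 ring = −(16/56)·7/9 = -2/9
totals (row 1 + row 2): sun 2/9 + 7/9 = 1, ring 2/9 + (-2/9) = 0, arm 2/9 + 0 = 2/9
asked cell (row1, ring) = 2/9

row1: w_G1=2/9 w_G3=2/9 w_R=2/9
row2: w_G1=7/9 w_G3=-2/9 w_R=0
total: w_G1=1 w_G3=0 w_R=2/9
asked value: 2/9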